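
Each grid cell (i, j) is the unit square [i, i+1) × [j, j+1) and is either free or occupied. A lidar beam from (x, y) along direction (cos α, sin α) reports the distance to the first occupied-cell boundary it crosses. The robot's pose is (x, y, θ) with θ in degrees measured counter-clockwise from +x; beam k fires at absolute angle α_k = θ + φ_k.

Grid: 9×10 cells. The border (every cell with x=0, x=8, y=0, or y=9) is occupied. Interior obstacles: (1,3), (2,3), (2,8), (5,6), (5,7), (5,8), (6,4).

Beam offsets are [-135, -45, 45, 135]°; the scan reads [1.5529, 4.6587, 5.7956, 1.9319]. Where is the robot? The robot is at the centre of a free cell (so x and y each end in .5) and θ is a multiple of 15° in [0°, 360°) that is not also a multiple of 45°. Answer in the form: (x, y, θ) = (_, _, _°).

The pose lattice has 49·16 = 784 candidates. Test each by forward raycasting.
  (4.5, 5.5, 300°): beam 1 = 3.6235 ≠ 1.5529 ✗
  (1.5, 6.5, 330°): beam 1 = 0.5176 ≠ 1.5529 ✗
  (7.5, 2.5, 165°): beam 1 = 0.5774 ≠ 1.5529 ✗
  …
  (3.5, 2.5, 30°): r_1=1.5529, r_2=4.6587, r_3=5.7956, r_4=1.9319 — all match ✓
Only this pose fits every beam.

(x, y, θ) = (3.5, 2.5, 30°)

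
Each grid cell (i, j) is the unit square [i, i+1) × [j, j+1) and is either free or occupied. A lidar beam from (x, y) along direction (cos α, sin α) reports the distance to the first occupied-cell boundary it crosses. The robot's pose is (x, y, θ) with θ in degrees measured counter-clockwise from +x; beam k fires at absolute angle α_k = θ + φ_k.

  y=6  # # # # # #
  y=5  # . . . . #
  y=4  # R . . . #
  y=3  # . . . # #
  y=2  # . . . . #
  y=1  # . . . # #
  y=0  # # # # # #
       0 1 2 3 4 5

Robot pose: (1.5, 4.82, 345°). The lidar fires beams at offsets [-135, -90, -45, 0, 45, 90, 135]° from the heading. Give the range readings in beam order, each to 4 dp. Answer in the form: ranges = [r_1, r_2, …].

ranges = [0.5774, 1.9319, 4.4110, 3.1682, 2.3600, 1.2216, 1.0000]

beam 1: φ=-135°, α=210°
  direction (-0.8660, -0.5000); cell (1,4); t to first gridline: x 0.5774, y 1.6400 (then +1.1547 / +2.0000)
    (0,4) via x @ 0.5774  # hit
  → r_1 = 0.5774
beam 2: φ=-90°, α=255°
  direction (-0.2588, -0.9659); cell (1,4); t to first gridline: x 1.9319, y 0.8489 (then +3.8637 / +1.0353)
    (1,3) via y @ 0.8489
    (1,2) via y @ 1.8842
    (0,2) via x @ 1.9319  # hit
  → r_2 = 1.9319
beam 3: φ=-45°, α=300°
  direction (0.5000, -0.8660); cell (1,4); t to first gridline: x 1.0000, y 0.9469 (then +2.0000 / +1.1547)
    (1,3) via y @ 0.9469
    (2,3) via x @ 1.0000
    (2,2) via y @ 2.1016
    (3,2) via x @ 3.0000
    (3,1) via y @ 3.2563
    (3,0) via y @ 4.4110  # hit
  → r_3 = 4.4110
beam 4: φ=0°, α=345°
  direction (0.9659, -0.2588); cell (1,4); t to first gridline: x 0.5176, y 3.1682 (then +1.0353 / +3.8637)
    (2,4) via x @ 0.5176
    (3,4) via x @ 1.5529
    (4,4) via x @ 2.5882
    (4,3) via y @ 3.1682  # hit
  → r_4 = 3.1682
beam 5: φ=45°, α=30°
  direction (0.8660, 0.5000); cell (1,4); t to first gridline: x 0.5774, y 0.3600 (then +1.1547 / +2.0000)
    (1,5) via y @ 0.3600
    (2,5) via x @ 0.5774
    (3,5) via x @ 1.7321
    (3,6) via y @ 2.3600  # hit
  → r_5 = 2.3600
beam 6: φ=90°, α=75°
  direction (0.2588, 0.9659); cell (1,4); t to first gridline: x 1.9319, y 0.1863 (then +3.8637 / +1.0353)
    (1,5) via y @ 0.1863
    (1,6) via y @ 1.2216  # hit
  → r_6 = 1.2216
beam 7: φ=135°, α=120°
  direction (-0.5000, 0.8660); cell (1,4); t to first gridline: x 1.0000, y 0.2078 (then +2.0000 / +1.1547)
    (1,5) via y @ 0.2078
    (0,5) via x @ 1.0000  # hit
  → r_7 = 1.0000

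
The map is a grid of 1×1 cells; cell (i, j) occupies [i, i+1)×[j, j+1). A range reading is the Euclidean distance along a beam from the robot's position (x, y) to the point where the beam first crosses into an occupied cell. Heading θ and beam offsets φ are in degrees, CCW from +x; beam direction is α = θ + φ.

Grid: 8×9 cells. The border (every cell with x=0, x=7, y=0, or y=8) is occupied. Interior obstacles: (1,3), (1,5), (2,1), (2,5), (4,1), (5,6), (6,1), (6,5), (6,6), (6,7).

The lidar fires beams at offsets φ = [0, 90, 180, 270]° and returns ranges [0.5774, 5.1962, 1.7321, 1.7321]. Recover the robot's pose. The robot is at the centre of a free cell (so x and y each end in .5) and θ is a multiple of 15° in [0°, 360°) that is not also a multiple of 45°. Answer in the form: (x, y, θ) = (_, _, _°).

(x, y, θ) = (2.5, 6.5, 240°)

The pose lattice has 32·16 = 512 candidates. Test each by forward raycasting.
  (4.5, 5.5, 330°): beam 1 = 2.8868 ≠ 0.5774 ✗
  (2.5, 3.5, 345°): beam 1 = 4.6587 ≠ 0.5774 ✗
  (4.5, 5.5, 60°): beam 1 = 1.0000 ≠ 0.5774 ✗
  …
  (2.5, 6.5, 240°): r_1=0.5774, r_2=5.1962, r_3=1.7321, r_4=1.7321 — all match ✓
Unique over the lattice → pose = (2.5, 6.5, 240°).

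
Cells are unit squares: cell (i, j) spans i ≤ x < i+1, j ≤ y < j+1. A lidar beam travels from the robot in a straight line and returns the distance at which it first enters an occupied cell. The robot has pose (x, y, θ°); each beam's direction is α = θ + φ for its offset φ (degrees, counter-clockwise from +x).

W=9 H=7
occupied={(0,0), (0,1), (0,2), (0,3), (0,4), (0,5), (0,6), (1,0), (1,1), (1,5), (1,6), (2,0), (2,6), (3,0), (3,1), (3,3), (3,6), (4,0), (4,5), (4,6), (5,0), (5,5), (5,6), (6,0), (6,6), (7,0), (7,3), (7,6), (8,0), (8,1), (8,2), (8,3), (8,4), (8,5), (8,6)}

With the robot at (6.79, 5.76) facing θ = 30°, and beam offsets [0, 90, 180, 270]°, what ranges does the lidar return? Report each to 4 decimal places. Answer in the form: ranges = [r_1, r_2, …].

ranges = [0.4800, 0.2771, 0.9122, 2.0323]

beam 1: φ=0°, α=30°
  d=(0.8660,0.5000)  start (6,5)  tX=0.2425 tY=0.4800  stride 1/|dx|=1.1547 1/|dy|=2.0000
    cross x-line → (7,5), t=0.2425
    cross y-line → (7,6), t=0.4800 (wall)
  → r_1 = 0.4800
beam 2: φ=90°, α=120°
  d=(-0.5000,0.8660)  start (6,5)  tX=1.5800 tY=0.2771  stride 1/|dx|=2.0000 1/|dy|=1.1547
    cross y-line → (6,6), t=0.2771 (wall)
  → r_2 = 0.2771
beam 3: φ=180°, α=210°
  d=(-0.8660,-0.5000)  start (6,5)  tX=0.9122 tY=1.5200  stride 1/|dx|=1.1547 1/|dy|=2.0000
    cross x-line → (5,5), t=0.9122 (wall)
  → r_3 = 0.9122
beam 4: φ=270°, α=300°
  d=(0.5000,-0.8660)  start (6,5)  tX=0.4200 tY=0.8776  stride 1/|dx|=2.0000 1/|dy|=1.1547
    cross x-line → (7,5), t=0.4200
    cross y-line → (7,4), t=0.8776
    cross y-line → (7,3), t=2.0323 (wall)
  → r_4 = 2.0323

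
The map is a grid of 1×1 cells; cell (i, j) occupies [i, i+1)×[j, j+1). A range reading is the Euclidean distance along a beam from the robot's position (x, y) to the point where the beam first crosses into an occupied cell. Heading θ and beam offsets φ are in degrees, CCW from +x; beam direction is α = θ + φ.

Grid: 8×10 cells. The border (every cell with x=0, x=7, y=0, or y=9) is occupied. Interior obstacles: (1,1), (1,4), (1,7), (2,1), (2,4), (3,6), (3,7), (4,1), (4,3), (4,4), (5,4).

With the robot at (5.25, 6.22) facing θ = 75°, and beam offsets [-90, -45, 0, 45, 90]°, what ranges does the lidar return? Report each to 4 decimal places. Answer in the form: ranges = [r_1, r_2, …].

ranges = [1.8117, 2.0207, 2.8781, 3.2101, 1.2941]

beam 1: φ=-90°, α=345°
  dir = (cos 345°, sin 345°) = (0.9659, -0.2588); from cell (5,6)
  next x-line at t=0.7765, next y-line at t=0.8500; Δt_x=1.0353, Δt_y=3.8637
    x: enter (6,6) at t=0.7765
    y: enter (6,5) at t=0.8500
    x: enter (7,5) at t=1.8117 ← occupied
  → r_1 = 1.8117
beam 2: φ=-45°, α=30°
  dir = (cos 30°, sin 30°) = (0.8660, 0.5000); from cell (5,6)
  next x-line at t=0.8660, next y-line at t=1.5600; Δt_x=1.1547, Δt_y=2.0000
    x: enter (6,6) at t=0.8660
    y: enter (6,7) at t=1.5600
    x: enter (7,7) at t=2.0207 ← occupied
  → r_2 = 2.0207
beam 3: φ=0°, α=75°
  dir = (cos 75°, sin 75°) = (0.2588, 0.9659); from cell (5,6)
  next x-line at t=2.8978, next y-line at t=0.8075; Δt_x=3.8637, Δt_y=1.0353
    y: enter (5,7) at t=0.8075
    y: enter (5,8) at t=1.8428
    y: enter (5,9) at t=2.8781 ← occupied
  → r_3 = 2.8781
beam 4: φ=45°, α=120°
  dir = (cos 120°, sin 120°) = (-0.5000, 0.8660); from cell (5,6)
  next x-line at t=0.5000, next y-line at t=0.9007; Δt_x=2.0000, Δt_y=1.1547
    x: enter (4,6) at t=0.5000
    y: enter (4,7) at t=0.9007
    y: enter (4,8) at t=2.0554
    x: enter (3,8) at t=2.5000
    y: enter (3,9) at t=3.2101 ← occupied
  → r_4 = 3.2101
beam 5: φ=90°, α=165°
  dir = (cos 165°, sin 165°) = (-0.9659, 0.2588); from cell (5,6)
  next x-line at t=0.2588, next y-line at t=3.0137; Δt_x=1.0353, Δt_y=3.8637
    x: enter (4,6) at t=0.2588
    x: enter (3,6) at t=1.2941 ← occupied
  → r_5 = 1.2941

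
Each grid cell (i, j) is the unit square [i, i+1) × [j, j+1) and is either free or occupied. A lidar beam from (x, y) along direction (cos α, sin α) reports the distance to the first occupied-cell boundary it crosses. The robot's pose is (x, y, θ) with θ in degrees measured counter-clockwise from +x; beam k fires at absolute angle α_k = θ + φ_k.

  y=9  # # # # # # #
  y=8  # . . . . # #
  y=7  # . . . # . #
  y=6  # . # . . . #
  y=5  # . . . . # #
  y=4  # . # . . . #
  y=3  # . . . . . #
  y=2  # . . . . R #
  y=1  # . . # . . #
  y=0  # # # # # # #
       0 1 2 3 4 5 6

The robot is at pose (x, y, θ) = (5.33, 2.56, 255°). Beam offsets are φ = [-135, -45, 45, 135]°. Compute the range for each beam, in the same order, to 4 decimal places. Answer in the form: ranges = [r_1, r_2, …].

beam 1: φ=-135°, α=120°
  cosα=-0.5000 sinα=0.8660 | (5,2) | tMaxX 0.6600 tMaxY 0.5081 | tΔX 2.0000 tΔY 1.1547
    t=0.5081 [y] (5,3)
    t=0.6600 [x] (4,3)
    t=1.6628 [y] (4,4)
    t=2.6600 [x] (3,4)
    t=2.8175 [y] (3,5)
    t=3.9722 [y] (3,6)
    t=4.6600 [x] (2,6) — stop
  → r_1 = 4.6600
beam 2: φ=-45°, α=210°
  cosα=-0.8660 sinα=-0.5000 | (5,2) | tMaxX 0.3811 tMaxY 1.1200 | tΔX 1.1547 tΔY 2.0000
    t=0.3811 [x] (4,2)
    t=1.1200 [y] (4,1)
    t=1.5358 [x] (3,1) — stop
  → r_2 = 1.5358
beam 3: φ=45°, α=300°
  cosα=0.5000 sinα=-0.8660 | (5,2) | tMaxX 1.3400 tMaxY 0.6466 | tΔX 2.0000 tΔY 1.1547
    t=0.6466 [y] (5,1)
    t=1.3400 [x] (6,1) — stop
  → r_3 = 1.3400
beam 4: φ=135°, α=30°
  cosα=0.8660 sinα=0.5000 | (5,2) | tMaxX 0.7736 tMaxY 0.8800 | tΔX 1.1547 tΔY 2.0000
    t=0.7736 [x] (6,2) — stop
  → r_4 = 0.7736

ranges = [4.6600, 1.5358, 1.3400, 0.7736]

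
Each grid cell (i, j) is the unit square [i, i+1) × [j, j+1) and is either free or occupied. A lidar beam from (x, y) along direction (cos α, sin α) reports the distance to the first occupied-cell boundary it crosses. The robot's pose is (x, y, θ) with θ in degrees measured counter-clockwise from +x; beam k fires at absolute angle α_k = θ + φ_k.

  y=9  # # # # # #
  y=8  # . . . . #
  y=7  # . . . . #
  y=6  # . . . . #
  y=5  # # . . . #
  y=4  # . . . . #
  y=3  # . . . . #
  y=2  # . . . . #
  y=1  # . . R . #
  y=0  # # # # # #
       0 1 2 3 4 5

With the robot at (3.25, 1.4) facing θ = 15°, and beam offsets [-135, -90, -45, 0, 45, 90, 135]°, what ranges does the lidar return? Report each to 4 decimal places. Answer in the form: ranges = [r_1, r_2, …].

beam 1: φ=-135°, α=240°
  cosα=-0.5000 sinα=-0.8660 | (3,1) | tMaxX 0.5000 tMaxY 0.4619 | tΔX 2.0000 tΔY 1.1547
    t=0.4619 [y] (3,0) — stop
  → r_1 = 0.4619
beam 2: φ=-90°, α=285°
  cosα=0.2588 sinα=-0.9659 | (3,1) | tMaxX 2.8978 tMaxY 0.4141 | tΔX 3.8637 tΔY 1.0353
    t=0.4141 [y] (3,0) — stop
  → r_2 = 0.4141
beam 3: φ=-45°, α=330°
  cosα=0.8660 sinα=-0.5000 | (3,1) | tMaxX 0.8660 tMaxY 0.8000 | tΔX 1.1547 tΔY 2.0000
    t=0.8000 [y] (3,0) — stop
  → r_3 = 0.8000
beam 4: φ=0°, α=15°
  cosα=0.9659 sinα=0.2588 | (3,1) | tMaxX 0.7765 tMaxY 2.3182 | tΔX 1.0353 tΔY 3.8637
    t=0.7765 [x] (4,1)
    t=1.8117 [x] (5,1) — stop
  → r_4 = 1.8117
beam 5: φ=45°, α=60°
  cosα=0.5000 sinα=0.8660 | (3,1) | tMaxX 1.5000 tMaxY 0.6928 | tΔX 2.0000 tΔY 1.1547
    t=0.6928 [y] (3,2)
    t=1.5000 [x] (4,2)
    t=1.8475 [y] (4,3)
    t=3.0022 [y] (4,4)
    t=3.5000 [x] (5,4) — stop
  → r_5 = 3.5000
beam 6: φ=90°, α=105°
  cosα=-0.2588 sinα=0.9659 | (3,1) | tMaxX 0.9659 tMaxY 0.6212 | tΔX 3.8637 tΔY 1.0353
    t=0.6212 [y] (3,2)
    t=0.9659 [x] (2,2)
    t=1.6564 [y] (2,3)
    t=2.6917 [y] (2,4)
    t=3.7270 [y] (2,5)
    t=4.7623 [y] (2,6)
    t=4.8296 [x] (1,6)
    t=5.7975 [y] (1,7)
    t=6.8328 [y] (1,8)
    t=7.8681 [y] (1,9) — stop
  → r_6 = 7.8681
beam 7: φ=135°, α=150°
  cosα=-0.8660 sinα=0.5000 | (3,1) | tMaxX 0.2887 tMaxY 1.2000 | tΔX 1.1547 tΔY 2.0000
    t=0.2887 [x] (2,1)
    t=1.2000 [y] (2,2)
    t=1.4434 [x] (1,2)
    t=2.5981 [x] (0,2) — stop
  → r_7 = 2.5981

ranges = [0.4619, 0.4141, 0.8000, 1.8117, 3.5000, 7.8681, 2.5981]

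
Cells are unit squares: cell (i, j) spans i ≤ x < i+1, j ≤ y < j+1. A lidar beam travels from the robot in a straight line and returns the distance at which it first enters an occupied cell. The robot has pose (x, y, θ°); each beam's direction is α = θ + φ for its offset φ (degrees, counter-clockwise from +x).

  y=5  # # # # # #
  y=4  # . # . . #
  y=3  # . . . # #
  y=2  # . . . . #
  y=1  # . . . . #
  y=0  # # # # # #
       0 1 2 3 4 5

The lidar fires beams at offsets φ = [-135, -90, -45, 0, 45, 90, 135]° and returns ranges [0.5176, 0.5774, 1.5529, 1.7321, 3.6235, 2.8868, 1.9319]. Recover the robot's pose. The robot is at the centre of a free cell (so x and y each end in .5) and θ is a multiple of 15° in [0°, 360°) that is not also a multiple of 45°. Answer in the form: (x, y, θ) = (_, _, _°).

(x, y, θ) = (1.5, 2.5, 300°)

The pose lattice has 14·16 = 224 candidates. Test each by forward raycasting.
  (4.5, 2.5, 330°): beam 1 = 3.6235 ≠ 0.5176 ✗
  (3.5, 4.5, 285°): beam 1 = 0.5774 ≠ 0.5176 ✗
  (2.5, 2.5, 75°): beam 1 = 1.7321 ≠ 0.5176 ✗
  …
  (1.5, 2.5, 300°): r_1=0.5176, r_2=0.5774, r_3=1.5529, r_4=1.7321, r_5=3.6235, r_6=2.8868, r_7=1.9319 — all match ✓
Unique over the lattice → pose = (1.5, 2.5, 300°).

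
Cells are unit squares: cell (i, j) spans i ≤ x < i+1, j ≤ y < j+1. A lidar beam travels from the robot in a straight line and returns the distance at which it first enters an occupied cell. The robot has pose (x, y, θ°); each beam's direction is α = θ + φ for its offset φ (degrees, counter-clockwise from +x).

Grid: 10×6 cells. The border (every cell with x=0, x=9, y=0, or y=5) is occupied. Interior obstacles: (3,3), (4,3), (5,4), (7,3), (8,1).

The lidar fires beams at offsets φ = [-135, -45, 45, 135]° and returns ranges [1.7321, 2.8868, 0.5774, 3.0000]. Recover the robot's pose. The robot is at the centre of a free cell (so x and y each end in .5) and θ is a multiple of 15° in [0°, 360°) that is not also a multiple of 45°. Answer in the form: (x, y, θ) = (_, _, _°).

(x, y, θ) = (4.5, 2.5, 75°)

Enumerate (i+0.5, j+0.5, θ) over the 27 free cells and 16 admissible headings. For each, cast all 4 beams and compare to the given ranges.
  (5.5, 3.5, 255°): beam 1 = 0.5774 ≠ 1.7321 ✗
  (8.5, 4.5, 285°): beam 1 = 1.0000 ≠ 1.7321 ✗
  (4.5, 1.5, 75°): beam 1 = 0.5774 ≠ 1.7321 ✗
  …
  (4.5, 2.5, 75°): r_1=1.7321, r_2=2.8868, r_3=0.5774, r_4=3.0000 — all match ✓
No second candidate reproduces the full scan.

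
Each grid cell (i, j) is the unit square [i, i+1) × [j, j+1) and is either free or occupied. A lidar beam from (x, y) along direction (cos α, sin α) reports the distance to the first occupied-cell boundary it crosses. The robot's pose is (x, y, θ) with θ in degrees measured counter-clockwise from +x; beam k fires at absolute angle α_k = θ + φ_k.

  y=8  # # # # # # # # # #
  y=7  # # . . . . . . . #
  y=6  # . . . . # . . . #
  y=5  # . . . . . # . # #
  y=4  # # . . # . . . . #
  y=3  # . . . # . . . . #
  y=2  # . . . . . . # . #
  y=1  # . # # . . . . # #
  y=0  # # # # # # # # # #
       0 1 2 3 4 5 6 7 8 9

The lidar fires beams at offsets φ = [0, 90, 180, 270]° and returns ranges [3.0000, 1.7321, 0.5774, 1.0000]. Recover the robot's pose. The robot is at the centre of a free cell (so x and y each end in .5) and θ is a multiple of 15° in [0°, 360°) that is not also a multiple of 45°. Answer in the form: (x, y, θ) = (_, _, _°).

The pose lattice has 45·16 = 720 candidates. Test each by forward raycasting.
  (2.5, 4.5, 345°): beam 1 = 1.5529 ≠ 3.0000 ✗
  (8.5, 2.5, 195°): beam 1 = 0.5176 ≠ 3.0000 ✗
  (5.5, 2.5, 75°): beam 1 = 2.5882 ≠ 3.0000 ✗
  (6.5, 6.5, 255°): beam 1 = 0.5176 ≠ 3.0000 ✗
  (4.5, 5.5, 165°): beam 1 = 3.6235 ≠ 3.0000 ✗
  …
  (3.5, 7.5, 240°): r_1=3.0000, r_2=1.7321, r_3=0.5774, r_4=1.0000 — all match ✓
Only this pose fits every beam.

(x, y, θ) = (3.5, 7.5, 240°)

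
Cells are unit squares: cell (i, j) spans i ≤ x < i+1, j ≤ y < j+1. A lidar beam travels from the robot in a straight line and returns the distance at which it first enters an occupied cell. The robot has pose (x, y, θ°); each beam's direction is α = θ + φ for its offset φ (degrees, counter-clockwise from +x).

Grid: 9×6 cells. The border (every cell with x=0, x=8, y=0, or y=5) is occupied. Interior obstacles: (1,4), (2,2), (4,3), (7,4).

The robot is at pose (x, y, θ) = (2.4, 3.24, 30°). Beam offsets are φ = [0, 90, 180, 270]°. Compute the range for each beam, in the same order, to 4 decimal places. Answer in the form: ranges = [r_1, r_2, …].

beam 1: φ=0°, α=30°
  cosα=0.8660 sinα=0.5000 | (2,3) | tMaxX 0.6928 tMaxY 1.5200 | tΔX 1.1547 tΔY 2.0000
    t=0.6928 [x] (3,3)
    t=1.5200 [y] (3,4)
    t=1.8475 [x] (4,4)
    t=3.0022 [x] (5,4)
    t=3.5200 [y] (5,5) — stop
  → r_1 = 3.5200
beam 2: φ=90°, α=120°
  cosα=-0.5000 sinα=0.8660 | (2,3) | tMaxX 0.8000 tMaxY 0.8776 | tΔX 2.0000 tΔY 1.1547
    t=0.8000 [x] (1,3)
    t=0.8776 [y] (1,4) — stop
  → r_2 = 0.8776
beam 3: φ=180°, α=210°
  cosα=-0.8660 sinα=-0.5000 | (2,3) | tMaxX 0.4619 tMaxY 0.4800 | tΔX 1.1547 tΔY 2.0000
    t=0.4619 [x] (1,3)
    t=0.4800 [y] (1,2)
    t=1.6166 [x] (0,2) — stop
  → r_3 = 1.6166
beam 4: φ=270°, α=300°
  cosα=0.5000 sinα=-0.8660 | (2,3) | tMaxX 1.2000 tMaxY 0.2771 | tΔX 2.0000 tΔY 1.1547
    t=0.2771 [y] (2,2) — stop
  → r_4 = 0.2771

ranges = [3.5200, 0.8776, 1.6166, 0.2771]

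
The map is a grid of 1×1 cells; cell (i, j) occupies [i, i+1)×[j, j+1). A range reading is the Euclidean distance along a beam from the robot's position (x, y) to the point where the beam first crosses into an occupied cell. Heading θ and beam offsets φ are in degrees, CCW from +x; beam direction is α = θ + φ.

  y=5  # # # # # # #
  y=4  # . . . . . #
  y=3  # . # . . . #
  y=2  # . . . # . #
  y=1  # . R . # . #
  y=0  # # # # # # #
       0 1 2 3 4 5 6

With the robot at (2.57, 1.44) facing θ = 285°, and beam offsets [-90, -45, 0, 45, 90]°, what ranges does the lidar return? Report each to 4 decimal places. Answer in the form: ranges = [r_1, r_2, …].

beam 1: φ=-90°, α=195°
  d=(-0.9659,-0.2588)  start (2,1)  tX=0.5901 tY=1.7000  stride 1/|dx|=1.0353 1/|dy|=3.8637
    cross x-line → (1,1), t=0.5901
    cross x-line → (0,1), t=1.6254 (wall)
  → r_1 = 1.6254
beam 2: φ=-45°, α=240°
  d=(-0.5000,-0.8660)  start (2,1)  tX=1.1400 tY=0.5081  stride 1/|dx|=2.0000 1/|dy|=1.1547
    cross y-line → (2,0), t=0.5081 (wall)
  → r_2 = 0.5081
beam 3: φ=0°, α=285°
  d=(0.2588,-0.9659)  start (2,1)  tX=1.6614 tY=0.4555  stride 1/|dx|=3.8637 1/|dy|=1.0353
    cross y-line → (2,0), t=0.4555 (wall)
  → r_3 = 0.4555
beam 4: φ=45°, α=330°
  d=(0.8660,-0.5000)  start (2,1)  tX=0.4965 tY=0.8800  stride 1/|dx|=1.1547 1/|dy|=2.0000
    cross x-line → (3,1), t=0.4965
    cross y-line → (3,0), t=0.8800 (wall)
  → r_4 = 0.8800
beam 5: φ=90°, α=15°
  d=(0.9659,0.2588)  start (2,1)  tX=0.4452 tY=2.1637  stride 1/|dx|=1.0353 1/|dy|=3.8637
    cross x-line → (3,1), t=0.4452
    cross x-line → (4,1), t=1.4804 (wall)
  → r_5 = 1.4804

ranges = [1.6254, 0.5081, 0.4555, 0.8800, 1.4804]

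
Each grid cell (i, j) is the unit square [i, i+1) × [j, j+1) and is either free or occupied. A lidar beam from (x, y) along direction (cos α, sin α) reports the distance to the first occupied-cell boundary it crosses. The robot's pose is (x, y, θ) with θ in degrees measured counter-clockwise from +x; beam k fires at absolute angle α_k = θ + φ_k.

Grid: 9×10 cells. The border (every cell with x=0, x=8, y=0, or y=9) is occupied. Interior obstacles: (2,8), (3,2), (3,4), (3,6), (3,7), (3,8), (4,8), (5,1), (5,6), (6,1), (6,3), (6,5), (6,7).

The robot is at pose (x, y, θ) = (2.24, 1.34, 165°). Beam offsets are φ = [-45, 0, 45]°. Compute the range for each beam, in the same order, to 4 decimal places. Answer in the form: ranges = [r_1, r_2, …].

ranges = [2.4800, 1.2837, 0.6800]

beam 1: φ=-45°, α=120°
  d=(-0.5000,0.8660)  start (2,1)  tX=0.4800 tY=0.7621  stride 1/|dx|=2.0000 1/|dy|=1.1547
    cross x-line → (1,1), t=0.4800
    cross y-line → (1,2), t=0.7621
    cross y-line → (1,3), t=1.9168
    cross x-line → (0,3), t=2.4800 (wall)
  → r_1 = 2.4800
beam 2: φ=0°, α=165°
  d=(-0.9659,0.2588)  start (2,1)  tX=0.2485 tY=2.5500  stride 1/|dx|=1.0353 1/|dy|=3.8637
    cross x-line → (1,1), t=0.2485
    cross x-line → (0,1), t=1.2837 (wall)
  → r_2 = 1.2837
beam 3: φ=45°, α=210°
  d=(-0.8660,-0.5000)  start (2,1)  tX=0.2771 tY=0.6800  stride 1/|dx|=1.1547 1/|dy|=2.0000
    cross x-line → (1,1), t=0.2771
    cross y-line → (1,0), t=0.6800 (wall)
  → r_3 = 0.6800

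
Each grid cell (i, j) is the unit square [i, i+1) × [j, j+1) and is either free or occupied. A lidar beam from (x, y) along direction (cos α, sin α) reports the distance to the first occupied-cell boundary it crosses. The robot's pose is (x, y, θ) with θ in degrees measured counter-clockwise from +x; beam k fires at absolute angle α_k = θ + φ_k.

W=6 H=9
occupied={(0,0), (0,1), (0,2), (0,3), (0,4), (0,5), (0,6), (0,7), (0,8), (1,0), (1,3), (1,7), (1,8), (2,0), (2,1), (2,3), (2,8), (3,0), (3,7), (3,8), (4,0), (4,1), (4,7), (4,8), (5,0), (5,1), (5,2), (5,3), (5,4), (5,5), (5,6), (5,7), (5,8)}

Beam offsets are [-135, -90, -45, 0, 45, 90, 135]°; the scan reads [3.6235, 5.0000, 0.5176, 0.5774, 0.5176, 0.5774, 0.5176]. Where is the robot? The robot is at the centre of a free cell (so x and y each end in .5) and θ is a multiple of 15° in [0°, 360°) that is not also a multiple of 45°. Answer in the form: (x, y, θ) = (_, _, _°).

(x, y, θ) = (2.5, 7.5, 30°)

Enumerate (i+0.5, j+0.5, θ) over the 21 free cells and 16 admissible headings. For each, cast all 7 beams and compare to the given ranges.
  (4.5, 4.5, 30°): beam 2 = 1.0000 ≠ 5.0000 ✗
  (3.5, 6.5, 150°): beam 1 = 1.5529 ≠ 3.6235 ✗
  (2.5, 5.5, 30°): beam 1 = 1.5529 ≠ 3.6235 ✗
  …
  (2.5, 7.5, 30°): r_1=3.6235, r_2=5.0000, r_3=0.5176, r_4=0.5774, r_5=0.5176, r_6=0.5774, r_7=0.5176 — all match ✓
Unique over the lattice → pose = (2.5, 7.5, 30°).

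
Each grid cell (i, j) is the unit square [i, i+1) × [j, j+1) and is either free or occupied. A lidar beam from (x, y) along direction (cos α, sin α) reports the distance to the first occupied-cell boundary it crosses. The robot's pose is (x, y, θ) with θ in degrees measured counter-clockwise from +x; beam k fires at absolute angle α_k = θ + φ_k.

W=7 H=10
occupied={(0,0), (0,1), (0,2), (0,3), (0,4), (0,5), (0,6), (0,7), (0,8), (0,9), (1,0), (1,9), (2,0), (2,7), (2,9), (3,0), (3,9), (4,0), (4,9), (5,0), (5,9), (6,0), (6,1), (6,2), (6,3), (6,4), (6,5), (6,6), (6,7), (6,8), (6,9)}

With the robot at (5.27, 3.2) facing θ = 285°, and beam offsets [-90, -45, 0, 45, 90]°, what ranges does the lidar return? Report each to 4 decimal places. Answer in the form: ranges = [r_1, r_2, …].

beam 1: φ=-90°, α=195°
  cosα=-0.9659 sinα=-0.2588 | (5,3) | tMaxX 0.2795 tMaxY 0.7727 | tΔX 1.0353 tΔY 3.8637
    t=0.2795 [x] (4,3)
    t=0.7727 [y] (4,2)
    t=1.3148 [x] (3,2)
    t=2.3501 [x] (2,2)
    t=3.3854 [x] (1,2)
    t=4.4206 [x] (0,2) — stop
  → r_1 = 4.4206
beam 2: φ=-45°, α=240°
  cosα=-0.5000 sinα=-0.8660 | (5,3) | tMaxX 0.5400 tMaxY 0.2309 | tΔX 2.0000 tΔY 1.1547
    t=0.2309 [y] (5,2)
    t=0.5400 [x] (4,2)
    t=1.3856 [y] (4,1)
    t=2.5400 [x] (3,1)
    t=2.5403 [y] (3,0) — stop
  → r_2 = 2.5403
beam 3: φ=0°, α=285°
  cosα=0.2588 sinα=-0.9659 | (5,3) | tMaxX 2.8205 tMaxY 0.2071 | tΔX 3.8637 tΔY 1.0353
    t=0.2071 [y] (5,2)
    t=1.2423 [y] (5,1)
    t=2.2776 [y] (5,0) — stop
  → r_3 = 2.2776
beam 4: φ=45°, α=330°
  cosα=0.8660 sinα=-0.5000 | (5,3) | tMaxX 0.8429 tMaxY 0.4000 | tΔX 1.1547 tΔY 2.0000
    t=0.4000 [y] (5,2)
    t=0.8429 [x] (6,2) — stop
  → r_4 = 0.8429
beam 5: φ=90°, α=15°
  cosα=0.9659 sinα=0.2588 | (5,3) | tMaxX 0.7558 tMaxY 3.0910 | tΔX 1.0353 tΔY 3.8637
    t=0.7558 [x] (6,3) — stop
  → r_5 = 0.7558

ranges = [4.4206, 2.5403, 2.2776, 0.8429, 0.7558]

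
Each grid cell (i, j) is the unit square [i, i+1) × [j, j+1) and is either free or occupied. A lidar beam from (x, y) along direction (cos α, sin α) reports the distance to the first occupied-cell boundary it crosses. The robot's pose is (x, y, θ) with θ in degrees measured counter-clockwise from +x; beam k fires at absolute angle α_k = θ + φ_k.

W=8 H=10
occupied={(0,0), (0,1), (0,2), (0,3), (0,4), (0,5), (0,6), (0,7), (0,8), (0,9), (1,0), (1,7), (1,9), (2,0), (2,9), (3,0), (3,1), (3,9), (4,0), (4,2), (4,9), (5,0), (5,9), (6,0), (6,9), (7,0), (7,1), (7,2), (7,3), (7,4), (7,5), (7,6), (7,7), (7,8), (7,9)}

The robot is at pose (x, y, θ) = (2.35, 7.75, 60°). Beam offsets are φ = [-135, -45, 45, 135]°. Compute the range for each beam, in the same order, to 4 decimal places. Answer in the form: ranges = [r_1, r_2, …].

beam 1: φ=-135°, α=285°
  d=(0.2588,-0.9659)  start (2,7)  tX=2.5114 tY=0.7765  stride 1/|dx|=3.8637 1/|dy|=1.0353
    cross y-line → (2,6), t=0.7765
    cross y-line → (2,5), t=1.8117
    cross x-line → (3,5), t=2.5114
    cross y-line → (3,4), t=2.8470
    cross y-line → (3,3), t=3.8823
    cross y-line → (3,2), t=4.9176
    cross y-line → (3,1), t=5.9528 (wall)
  → r_1 = 5.9528
beam 2: φ=-45°, α=15°
  d=(0.9659,0.2588)  start (2,7)  tX=0.6729 tY=0.9659  stride 1/|dx|=1.0353 1/|dy|=3.8637
    cross x-line → (3,7), t=0.6729
    cross y-line → (3,8), t=0.9659
    cross x-line → (4,8), t=1.7082
    cross x-line → (5,8), t=2.7435
    cross x-line → (6,8), t=3.7788
    cross x-line → (7,8), t=4.8140 (wall)
  → r_2 = 4.8140
beam 3: φ=45°, α=105°
  d=(-0.2588,0.9659)  start (2,7)  tX=1.3523 tY=0.2588  stride 1/|dx|=3.8637 1/|dy|=1.0353
    cross y-line → (2,8), t=0.2588
    cross y-line → (2,9), t=1.2941 (wall)
  → r_3 = 1.2941
beam 4: φ=135°, α=195°
  d=(-0.9659,-0.2588)  start (2,7)  tX=0.3623 tY=2.8978  stride 1/|dx|=1.0353 1/|dy|=3.8637
    cross x-line → (1,7), t=0.3623 (wall)
  → r_4 = 0.3623

ranges = [5.9528, 4.8140, 1.2941, 0.3623]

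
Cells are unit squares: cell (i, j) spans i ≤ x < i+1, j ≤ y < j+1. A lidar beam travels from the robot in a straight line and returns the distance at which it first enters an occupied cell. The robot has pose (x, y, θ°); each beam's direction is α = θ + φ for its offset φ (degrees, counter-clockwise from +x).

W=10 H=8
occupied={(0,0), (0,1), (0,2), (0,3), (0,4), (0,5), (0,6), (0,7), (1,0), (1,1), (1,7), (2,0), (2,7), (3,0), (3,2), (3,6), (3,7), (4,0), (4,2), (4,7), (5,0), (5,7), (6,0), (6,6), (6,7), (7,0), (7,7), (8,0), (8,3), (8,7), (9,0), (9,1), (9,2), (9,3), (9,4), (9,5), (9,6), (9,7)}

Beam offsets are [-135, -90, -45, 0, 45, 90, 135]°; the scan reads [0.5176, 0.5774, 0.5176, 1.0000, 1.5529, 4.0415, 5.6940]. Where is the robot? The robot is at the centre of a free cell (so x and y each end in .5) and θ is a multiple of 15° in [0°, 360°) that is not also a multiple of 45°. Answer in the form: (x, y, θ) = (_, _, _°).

(x, y, θ) = (5.5, 6.5, 150°)

The pose lattice has 42·16 = 672 candidates. Test each by forward raycasting.
  (3.5, 3.5, 75°): beam 1 = 0.5774 ≠ 0.5176 ✗
  (7.5, 3.5, 300°): beam 1 = 6.7293 ≠ 0.5176 ✗
  (8.5, 6.5, 240°): beam 2 = 1.0000 ≠ 0.5774 ✗
  (1.5, 2.5, 345°): beam 1 = 0.5774 ≠ 0.5176 ✗
  …
  (5.5, 6.5, 150°): r_1=0.5176, r_2=0.5774, r_3=0.5176, r_4=1.0000, r_5=1.5529, r_6=4.0415, r_7=5.6940 — all match ✓
Unique over the lattice → pose = (5.5, 6.5, 150°).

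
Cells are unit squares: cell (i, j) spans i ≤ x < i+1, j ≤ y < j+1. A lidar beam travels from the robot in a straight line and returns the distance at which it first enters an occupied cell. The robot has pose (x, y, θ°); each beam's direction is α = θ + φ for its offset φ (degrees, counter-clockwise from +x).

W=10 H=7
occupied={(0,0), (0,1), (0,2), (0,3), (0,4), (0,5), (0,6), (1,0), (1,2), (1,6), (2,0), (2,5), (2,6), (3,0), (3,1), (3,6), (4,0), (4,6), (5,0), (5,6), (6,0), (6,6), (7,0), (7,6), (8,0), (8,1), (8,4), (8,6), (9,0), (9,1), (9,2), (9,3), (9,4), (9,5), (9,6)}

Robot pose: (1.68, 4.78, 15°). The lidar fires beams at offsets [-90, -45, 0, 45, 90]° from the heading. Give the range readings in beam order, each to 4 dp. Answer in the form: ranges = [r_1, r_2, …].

beam 1: φ=-90°, α=285°
  dir = (cos 285°, sin 285°) = (0.2588, -0.9659); from cell (1,4)
  next x-line at t=1.2364, next y-line at t=0.8075; Δt_x=3.8637, Δt_y=1.0353
    y: enter (1,3) at t=0.8075
    x: enter (2,3) at t=1.2364
    y: enter (2,2) at t=1.8428
    y: enter (2,1) at t=2.8781
    y: enter (2,0) at t=3.9133 ← occupied
  → r_1 = 3.9133
beam 2: φ=-45°, α=330°
  dir = (cos 330°, sin 330°) = (0.8660, -0.5000); from cell (1,4)
  next x-line at t=0.3695, next y-line at t=1.5600; Δt_x=1.1547, Δt_y=2.0000
    x: enter (2,4) at t=0.3695
    x: enter (3,4) at t=1.5242
    y: enter (3,3) at t=1.5600
    x: enter (4,3) at t=2.6789
    y: enter (4,2) at t=3.5600
    x: enter (5,2) at t=3.8336
    x: enter (6,2) at t=4.9883
    y: enter (6,1) at t=5.5600
    x: enter (7,1) at t=6.1430
    x: enter (8,1) at t=7.2977 ← occupied
  → r_2 = 7.2977
beam 3: φ=0°, α=15°
  dir = (cos 15°, sin 15°) = (0.9659, 0.2588); from cell (1,4)
  next x-line at t=0.3313, next y-line at t=0.8500; Δt_x=1.0353, Δt_y=3.8637
    x: enter (2,4) at t=0.3313
    y: enter (2,5) at t=0.8500 ← occupied
  → r_3 = 0.8500
beam 4: φ=45°, α=60°
  dir = (cos 60°, sin 60°) = (0.5000, 0.8660); from cell (1,4)
  next x-line at t=0.6400, next y-line at t=0.2540; Δt_x=2.0000, Δt_y=1.1547
    y: enter (1,5) at t=0.2540
    x: enter (2,5) at t=0.6400 ← occupied
  → r_4 = 0.6400
beam 5: φ=90°, α=105°
  dir = (cos 105°, sin 105°) = (-0.2588, 0.9659); from cell (1,4)
  next x-line at t=2.6273, next y-line at t=0.2278; Δt_x=3.8637, Δt_y=1.0353
    y: enter (1,5) at t=0.2278
    y: enter (1,6) at t=1.2630 ← occupied
  → r_5 = 1.2630

ranges = [3.9133, 7.2977, 0.8500, 0.6400, 1.2630]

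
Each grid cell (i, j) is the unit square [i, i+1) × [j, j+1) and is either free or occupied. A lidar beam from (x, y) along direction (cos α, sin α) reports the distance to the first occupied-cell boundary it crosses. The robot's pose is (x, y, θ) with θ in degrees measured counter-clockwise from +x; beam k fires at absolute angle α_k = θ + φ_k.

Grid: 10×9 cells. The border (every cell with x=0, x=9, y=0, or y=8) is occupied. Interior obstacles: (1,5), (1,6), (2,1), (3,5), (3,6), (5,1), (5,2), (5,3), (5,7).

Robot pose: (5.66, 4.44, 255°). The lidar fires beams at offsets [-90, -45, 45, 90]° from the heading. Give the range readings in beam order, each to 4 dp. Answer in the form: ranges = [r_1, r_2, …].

ranges = [2.1637, 5.3809, 0.5081, 3.4578]

beam 1: φ=-90°, α=165°
  cosα=-0.9659 sinα=0.2588 | (5,4) | tMaxX 0.6833 tMaxY 2.1637 | tΔX 1.0353 tΔY 3.8637
    t=0.6833 [x] (4,4)
    t=1.7186 [x] (3,4)
    t=2.1637 [y] (3,5) — stop
  → r_1 = 2.1637
beam 2: φ=-45°, α=210°
  cosα=-0.8660 sinα=-0.5000 | (5,4) | tMaxX 0.7621 tMaxY 0.8800 | tΔX 1.1547 tΔY 2.0000
    t=0.7621 [x] (4,4)
    t=0.8800 [y] (4,3)
    t=1.9168 [x] (3,3)
    t=2.8800 [y] (3,2)
    t=3.0715 [x] (2,2)
    t=4.2262 [x] (1,2)
    t=4.8800 [y] (1,1)
    t=5.3809 [x] (0,1) — stop
  → r_2 = 5.3809
beam 3: φ=45°, α=300°
  cosα=0.5000 sinα=-0.8660 | (5,4) | tMaxX 0.6800 tMaxY 0.5081 | tΔX 2.0000 tΔY 1.1547
    t=0.5081 [y] (5,3) — stop
  → r_3 = 0.5081
beam 4: φ=90°, α=345°
  cosα=0.9659 sinα=-0.2588 | (5,4) | tMaxX 0.3520 tMaxY 1.7000 | tΔX 1.0353 tΔY 3.8637
    t=0.3520 [x] (6,4)
    t=1.3873 [x] (7,4)
    t=1.7000 [y] (7,3)
    t=2.4225 [x] (8,3)
    t=3.4578 [x] (9,3) — stop
  → r_4 = 3.4578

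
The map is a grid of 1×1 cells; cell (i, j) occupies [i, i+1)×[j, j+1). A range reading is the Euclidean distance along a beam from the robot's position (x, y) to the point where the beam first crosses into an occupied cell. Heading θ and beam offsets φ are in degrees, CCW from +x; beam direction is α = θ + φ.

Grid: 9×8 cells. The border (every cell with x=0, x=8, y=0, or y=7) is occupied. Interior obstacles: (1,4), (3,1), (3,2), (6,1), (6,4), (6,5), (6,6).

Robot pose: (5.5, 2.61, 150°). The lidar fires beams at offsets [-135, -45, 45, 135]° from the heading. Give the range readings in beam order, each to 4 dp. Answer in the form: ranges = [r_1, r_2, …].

ranges = [2.5882, 4.5449, 1.5529, 1.6668]

beam 1: φ=-135°, α=15°
  cosα=0.9659 sinα=0.2588 | (5,2) | tMaxX 0.5176 tMaxY 1.5068 | tΔX 1.0353 tΔY 3.8637
    t=0.5176 [x] (6,2)
    t=1.5068 [y] (6,3)
    t=1.5529 [x] (7,3)
    t=2.5882 [x] (8,3) — stop
  → r_1 = 2.5882
beam 2: φ=-45°, α=105°
  cosα=-0.2588 sinα=0.9659 | (5,2) | tMaxX 1.9319 tMaxY 0.4038 | tΔX 3.8637 tΔY 1.0353
    t=0.4038 [y] (5,3)
    t=1.4390 [y] (5,4)
    t=1.9319 [x] (4,4)
    t=2.4743 [y] (4,5)
    t=3.5096 [y] (4,6)
    t=4.5449 [y] (4,7) — stop
  → r_2 = 4.5449
beam 3: φ=45°, α=195°
  cosα=-0.9659 sinα=-0.2588 | (5,2) | tMaxX 0.5176 tMaxY 2.3569 | tΔX 1.0353 tΔY 3.8637
    t=0.5176 [x] (4,2)
    t=1.5529 [x] (3,2) — stop
  → r_3 = 1.5529
beam 4: φ=135°, α=285°
  cosα=0.2588 sinα=-0.9659 | (5,2) | tMaxX 1.9319 tMaxY 0.6315 | tΔX 3.8637 tΔY 1.0353
    t=0.6315 [y] (5,1)
    t=1.6668 [y] (5,0) — stop
  → r_4 = 1.6668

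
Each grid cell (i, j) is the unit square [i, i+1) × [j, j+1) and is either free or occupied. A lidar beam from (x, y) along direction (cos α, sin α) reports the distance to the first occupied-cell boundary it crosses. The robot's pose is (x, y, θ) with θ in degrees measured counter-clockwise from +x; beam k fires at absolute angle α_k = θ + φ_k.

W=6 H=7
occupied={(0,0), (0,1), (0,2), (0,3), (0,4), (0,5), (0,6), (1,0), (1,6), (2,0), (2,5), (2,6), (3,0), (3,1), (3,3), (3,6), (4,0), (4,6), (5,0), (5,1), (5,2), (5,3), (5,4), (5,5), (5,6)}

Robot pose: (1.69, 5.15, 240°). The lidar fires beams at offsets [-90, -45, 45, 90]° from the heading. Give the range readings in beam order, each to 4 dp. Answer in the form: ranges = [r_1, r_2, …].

ranges = [0.7967, 0.7143, 4.2964, 2.3000]

beam 1: φ=-90°, α=150°
  d=(-0.8660,0.5000)  start (1,5)  tX=0.7967 tY=1.7000  stride 1/|dx|=1.1547 1/|dy|=2.0000
    cross x-line → (0,5), t=0.7967 (wall)
  → r_1 = 0.7967
beam 2: φ=-45°, α=195°
  d=(-0.9659,-0.2588)  start (1,5)  tX=0.7143 tY=0.5796  stride 1/|dx|=1.0353 1/|dy|=3.8637
    cross y-line → (1,4), t=0.5796
    cross x-line → (0,4), t=0.7143 (wall)
  → r_2 = 0.7143
beam 3: φ=45°, α=285°
  d=(0.2588,-0.9659)  start (1,5)  tX=1.1977 tY=0.1553  stride 1/|dx|=3.8637 1/|dy|=1.0353
    cross y-line → (1,4), t=0.1553
    cross y-line → (1,3), t=1.1906
    cross x-line → (2,3), t=1.1977
    cross y-line → (2,2), t=2.2258
    cross y-line → (2,1), t=3.2611
    cross y-line → (2,0), t=4.2964 (wall)
  → r_3 = 4.2964
beam 4: φ=90°, α=330°
  d=(0.8660,-0.5000)  start (1,5)  tX=0.3580 tY=0.3000  stride 1/|dx|=1.1547 1/|dy|=2.0000
    cross y-line → (1,4), t=0.3000
    cross x-line → (2,4), t=0.3580
    cross x-line → (3,4), t=1.5127
    cross y-line → (3,3), t=2.3000 (wall)
  → r_4 = 2.3000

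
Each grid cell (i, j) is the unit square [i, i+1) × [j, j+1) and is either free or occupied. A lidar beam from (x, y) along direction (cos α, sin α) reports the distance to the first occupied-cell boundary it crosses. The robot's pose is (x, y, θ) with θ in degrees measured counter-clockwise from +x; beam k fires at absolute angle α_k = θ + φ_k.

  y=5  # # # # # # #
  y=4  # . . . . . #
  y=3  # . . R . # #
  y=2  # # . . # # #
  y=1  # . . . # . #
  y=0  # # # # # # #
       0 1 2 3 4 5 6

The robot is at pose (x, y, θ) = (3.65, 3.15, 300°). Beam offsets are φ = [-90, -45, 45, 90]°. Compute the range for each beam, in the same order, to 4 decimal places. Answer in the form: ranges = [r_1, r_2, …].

ranges = [1.9053, 2.2258, 0.5796, 1.5588]

beam 1: φ=-90°, α=210°
  direction (-0.8660, -0.5000); cell (3,3); t to first gridline: x 0.7506, y 0.3000 (then +1.1547 / +2.0000)
    (3,2) via y @ 0.3000
    (2,2) via x @ 0.7506
    (1,2) via x @ 1.9053  # hit
  → r_1 = 1.9053
beam 2: φ=-45°, α=255°
  direction (-0.2588, -0.9659); cell (3,3); t to first gridline: x 2.5114, y 0.1553 (then +3.8637 / +1.0353)
    (3,2) via y @ 0.1553
    (3,1) via y @ 1.1906
    (3,0) via y @ 2.2258  # hit
  → r_2 = 2.2258
beam 3: φ=45°, α=345°
  direction (0.9659, -0.2588); cell (3,3); t to first gridline: x 0.3623, y 0.5796 (then +1.0353 / +3.8637)
    (4,3) via x @ 0.3623
    (4,2) via y @ 0.5796  # hit
  → r_3 = 0.5796
beam 4: φ=90°, α=30°
  direction (0.8660, 0.5000); cell (3,3); t to first gridline: x 0.4041, y 1.7000 (then +1.1547 / +2.0000)
    (4,3) via x @ 0.4041
    (5,3) via x @ 1.5588  # hit
  → r_4 = 1.5588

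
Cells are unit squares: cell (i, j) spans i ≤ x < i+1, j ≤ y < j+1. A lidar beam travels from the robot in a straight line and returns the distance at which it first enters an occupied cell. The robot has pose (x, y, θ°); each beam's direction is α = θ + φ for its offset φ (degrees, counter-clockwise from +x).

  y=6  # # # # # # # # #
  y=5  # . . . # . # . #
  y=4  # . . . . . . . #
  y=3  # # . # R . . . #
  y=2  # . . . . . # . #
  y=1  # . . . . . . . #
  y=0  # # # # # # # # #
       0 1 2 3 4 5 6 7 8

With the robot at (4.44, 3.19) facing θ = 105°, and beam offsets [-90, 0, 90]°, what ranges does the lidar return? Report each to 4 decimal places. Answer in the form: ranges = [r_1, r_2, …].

beam 1: φ=-90°, α=15°
  direction (0.9659, 0.2588); cell (4,3); t to first gridline: x 0.5798, y 3.1296 (then +1.0353 / +3.8637)
    (5,3) via x @ 0.5798
    (6,3) via x @ 1.6150
    (7,3) via x @ 2.6503
    (7,4) via y @ 3.1296
    (8,4) via x @ 3.6856  # hit
  → r_1 = 3.6856
beam 2: φ=0°, α=105°
  direction (-0.2588, 0.9659); cell (4,3); t to first gridline: x 1.7000, y 0.8386 (then +3.8637 / +1.0353)
    (4,4) via y @ 0.8386
    (3,4) via x @ 1.7000
    (3,5) via y @ 1.8738
    (3,6) via y @ 2.9091  # hit
  → r_2 = 2.9091
beam 3: φ=90°, α=195°
  direction (-0.9659, -0.2588); cell (4,3); t to first gridline: x 0.4555, y 0.7341 (then +1.0353 / +3.8637)
    (3,3) via x @ 0.4555  # hit
  → r_3 = 0.4555

ranges = [3.6856, 2.9091, 0.4555]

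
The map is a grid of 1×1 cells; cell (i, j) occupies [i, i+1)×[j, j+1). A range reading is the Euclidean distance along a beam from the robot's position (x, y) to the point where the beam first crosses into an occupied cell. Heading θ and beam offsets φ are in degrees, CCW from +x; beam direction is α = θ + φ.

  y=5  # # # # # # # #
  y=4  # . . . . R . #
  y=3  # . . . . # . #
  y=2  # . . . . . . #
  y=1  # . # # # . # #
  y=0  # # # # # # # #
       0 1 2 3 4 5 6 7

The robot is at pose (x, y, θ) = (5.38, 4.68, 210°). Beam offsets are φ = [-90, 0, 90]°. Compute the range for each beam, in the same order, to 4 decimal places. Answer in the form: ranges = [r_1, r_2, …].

ranges = [0.3695, 5.0576, 0.7852]

beam 1: φ=-90°, α=120°
  d=(-0.5000,0.8660)  start (5,4)  tX=0.7600 tY=0.3695  stride 1/|dx|=2.0000 1/|dy|=1.1547
    cross y-line → (5,5), t=0.3695 (wall)
  → r_1 = 0.3695
beam 2: φ=0°, α=210°
  d=(-0.8660,-0.5000)  start (5,4)  tX=0.4388 tY=1.3600  stride 1/|dx|=1.1547 1/|dy|=2.0000
    cross x-line → (4,4), t=0.4388
    cross y-line → (4,3), t=1.3600
    cross x-line → (3,3), t=1.5935
    cross x-line → (2,3), t=2.7482
    cross y-line → (2,2), t=3.3600
    cross x-line → (1,2), t=3.9029
    cross x-line → (0,2), t=5.0576 (wall)
  → r_2 = 5.0576
beam 3: φ=90°, α=300°
  d=(0.5000,-0.8660)  start (5,4)  tX=1.2400 tY=0.7852  stride 1/|dx|=2.0000 1/|dy|=1.1547
    cross y-line → (5,3), t=0.7852 (wall)
  → r_3 = 0.7852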